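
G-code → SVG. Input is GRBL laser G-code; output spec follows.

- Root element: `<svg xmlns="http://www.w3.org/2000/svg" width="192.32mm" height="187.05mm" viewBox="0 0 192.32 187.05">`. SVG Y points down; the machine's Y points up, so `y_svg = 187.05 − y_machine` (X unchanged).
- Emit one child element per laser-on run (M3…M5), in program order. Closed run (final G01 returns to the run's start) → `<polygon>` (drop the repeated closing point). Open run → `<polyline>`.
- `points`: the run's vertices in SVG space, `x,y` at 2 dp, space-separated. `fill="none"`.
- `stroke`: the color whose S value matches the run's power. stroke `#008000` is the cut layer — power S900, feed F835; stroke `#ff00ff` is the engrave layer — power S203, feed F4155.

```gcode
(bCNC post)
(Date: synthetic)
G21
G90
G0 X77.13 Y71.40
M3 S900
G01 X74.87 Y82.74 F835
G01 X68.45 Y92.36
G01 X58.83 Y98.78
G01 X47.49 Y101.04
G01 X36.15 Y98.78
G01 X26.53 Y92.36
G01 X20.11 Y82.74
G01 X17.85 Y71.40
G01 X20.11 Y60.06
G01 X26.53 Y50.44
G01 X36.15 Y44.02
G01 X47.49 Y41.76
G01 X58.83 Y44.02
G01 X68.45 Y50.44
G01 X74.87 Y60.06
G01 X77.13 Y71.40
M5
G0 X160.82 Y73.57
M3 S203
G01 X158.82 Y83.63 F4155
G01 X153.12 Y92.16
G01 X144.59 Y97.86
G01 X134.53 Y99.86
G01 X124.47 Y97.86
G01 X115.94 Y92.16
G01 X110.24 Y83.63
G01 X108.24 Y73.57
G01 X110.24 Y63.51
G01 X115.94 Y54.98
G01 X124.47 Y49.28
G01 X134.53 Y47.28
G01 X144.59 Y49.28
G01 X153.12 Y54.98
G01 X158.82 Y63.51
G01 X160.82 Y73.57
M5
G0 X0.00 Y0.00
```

Each laser-on run becomes one SVG element. Flip Y back into SVG space with y_svg = 187.05 − y_machine.

Run 1: S900 ⇒ cut layer `#008000`. The run returns to its start, so emit a `<polygon>` with points (Y-flipped): 77.13,115.65 74.87,104.31 68.45,94.69 58.83,88.27 47.49,86.01 36.15,88.27 26.53,94.69 20.11,104.31 17.85,115.65 20.11,126.99 26.53,136.61 36.15,143.03 47.49,145.29 58.83,143.03 68.45,136.61 74.87,126.99.

Run 2: the run's S203 means `#ff00ff` (engrave). The run returns to its start, so emit a `<polygon>` with points (Y-flipped): 160.82,113.48 158.82,103.42 153.12,94.89 144.59,89.19 134.53,87.19 124.47,89.19 115.94,94.89 110.24,103.42 108.24,113.48 110.24,123.54 115.94,132.07 124.47,137.77 134.53,139.77 144.59,137.77 153.12,132.07 158.82,123.54.

<svg xmlns="http://www.w3.org/2000/svg" width="192.32mm" height="187.05mm" viewBox="0 0 192.32 187.05">
  <polygon points="77.13,115.65 74.87,104.31 68.45,94.69 58.83,88.27 47.49,86.01 36.15,88.27 26.53,94.69 20.11,104.31 17.85,115.65 20.11,126.99 26.53,136.61 36.15,143.03 47.49,145.29 58.83,143.03 68.45,136.61 74.87,126.99" fill="none" stroke="#008000"/>
  <polygon points="160.82,113.48 158.82,103.42 153.12,94.89 144.59,89.19 134.53,87.19 124.47,89.19 115.94,94.89 110.24,103.42 108.24,113.48 110.24,123.54 115.94,132.07 124.47,137.77 134.53,139.77 144.59,137.77 153.12,132.07 158.82,123.54" fill="none" stroke="#ff00ff"/>
</svg>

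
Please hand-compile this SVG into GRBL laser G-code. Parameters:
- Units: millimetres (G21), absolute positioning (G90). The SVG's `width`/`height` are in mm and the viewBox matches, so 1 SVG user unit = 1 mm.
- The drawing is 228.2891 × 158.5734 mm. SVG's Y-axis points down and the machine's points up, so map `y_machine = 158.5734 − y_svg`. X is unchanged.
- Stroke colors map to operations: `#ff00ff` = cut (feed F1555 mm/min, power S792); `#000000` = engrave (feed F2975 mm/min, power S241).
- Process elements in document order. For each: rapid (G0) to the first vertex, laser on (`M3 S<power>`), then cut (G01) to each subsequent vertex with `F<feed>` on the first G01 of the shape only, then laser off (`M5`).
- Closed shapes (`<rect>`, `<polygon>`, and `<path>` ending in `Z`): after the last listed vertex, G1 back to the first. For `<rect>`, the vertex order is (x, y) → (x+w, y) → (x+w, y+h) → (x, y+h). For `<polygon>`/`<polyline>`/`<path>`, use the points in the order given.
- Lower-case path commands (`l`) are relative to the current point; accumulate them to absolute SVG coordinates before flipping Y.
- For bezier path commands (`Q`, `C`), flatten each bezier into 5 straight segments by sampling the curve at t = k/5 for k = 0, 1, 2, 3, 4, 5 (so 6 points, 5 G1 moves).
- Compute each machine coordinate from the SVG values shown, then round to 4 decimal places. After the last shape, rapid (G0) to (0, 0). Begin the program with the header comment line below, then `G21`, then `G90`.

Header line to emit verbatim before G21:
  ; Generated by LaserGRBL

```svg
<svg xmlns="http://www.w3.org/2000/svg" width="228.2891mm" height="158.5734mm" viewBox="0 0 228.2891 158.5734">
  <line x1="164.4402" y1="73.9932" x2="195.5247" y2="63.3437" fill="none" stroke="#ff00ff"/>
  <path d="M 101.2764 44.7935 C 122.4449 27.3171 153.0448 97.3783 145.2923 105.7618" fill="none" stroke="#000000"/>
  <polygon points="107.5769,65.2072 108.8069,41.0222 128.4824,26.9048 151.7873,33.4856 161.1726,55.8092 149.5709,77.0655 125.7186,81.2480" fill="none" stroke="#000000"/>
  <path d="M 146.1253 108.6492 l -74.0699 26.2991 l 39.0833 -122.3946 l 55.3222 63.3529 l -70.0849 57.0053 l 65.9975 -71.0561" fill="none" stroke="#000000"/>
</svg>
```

; Generated by LaserGRBL
G21
G90
G0 X164.4402 Y84.5802
M3 S792
G01 X195.5247 Y95.2297 F1555
M5
G0 X101.2764 Y113.7799
M3 S241
G01 X114.7270 Y114.9550 F2975
G01 X128.1475 Y102.2833
G01 X139.2443 Y82.9273
G01 X145.7238 Y64.0493
G01 X145.2923 Y52.8116
M5
G0 X107.5769 Y93.3662
M3 S241
G01 X108.8069 Y117.5512 F2975
G01 X128.4824 Y131.6686
G01 X151.7873 Y125.0878
G01 X161.1726 Y102.7642
G01 X149.5709 Y81.5079
G01 X125.7186 Y77.3254
G01 X107.5769 Y93.3662
M5
G0 X146.1253 Y49.9242
M3 S241
G01 X72.0554 Y23.6251 F2975
G01 X111.1387 Y146.0197
G01 X166.4609 Y82.6668
G01 X96.3760 Y25.6615
G01 X162.3735 Y96.7176
M5
G0 X0.0000 Y0.0000

viewBox `0 0 228.2891 158.5734` with mm width/height → 1 unit = 1 mm. Flip: y_m = 158.5734 − y_svg.

**Shape 1** — `<line>` line segment, stroke `#ff00ff` → cut (S792, F1555). Machine vertices: (164.4402,84.5802) → (195.5247,95.2297). Open path.

**Shape 2** — `<path>` cubic bezier, stroke `#000000` → engrave (S241, F2975). Control points (SVG): P0=(101.2764,44.7935), P1=(122.4449,27.3171), P2=(153.0448,97.3783), P3=(145.2923,105.7618); sampled at t=k/5. Machine vertices: (101.2764,113.7799) → (114.7270,114.9550) → (128.1475,102.2833) → (139.2443,82.9273) → (145.7238,64.0493) → (145.2923,52.8116). Open path.

**Shape 3** — `<polygon>` regular polygon, stroke `#000000` → engrave (S241, F2975). Machine vertices: (107.5769,93.3662) → (108.8069,117.5512) → (128.4824,131.6686) → (151.7873,125.0878) → (161.1726,102.7642) → (149.5709,81.5079) → (125.7186,77.3254) → (107.5769,93.3662). Closed: final G1 returns to the first vertex.

**Shape 4** — `<path>` open polyline, stroke `#000000` → engrave (S241, F2975). Machine vertices: (146.1253,49.9242) → (72.0554,23.6251) → (111.1387,146.0197) → (166.4609,82.6668) → (96.3760,25.6615) → (162.3735,96.7176). Open path.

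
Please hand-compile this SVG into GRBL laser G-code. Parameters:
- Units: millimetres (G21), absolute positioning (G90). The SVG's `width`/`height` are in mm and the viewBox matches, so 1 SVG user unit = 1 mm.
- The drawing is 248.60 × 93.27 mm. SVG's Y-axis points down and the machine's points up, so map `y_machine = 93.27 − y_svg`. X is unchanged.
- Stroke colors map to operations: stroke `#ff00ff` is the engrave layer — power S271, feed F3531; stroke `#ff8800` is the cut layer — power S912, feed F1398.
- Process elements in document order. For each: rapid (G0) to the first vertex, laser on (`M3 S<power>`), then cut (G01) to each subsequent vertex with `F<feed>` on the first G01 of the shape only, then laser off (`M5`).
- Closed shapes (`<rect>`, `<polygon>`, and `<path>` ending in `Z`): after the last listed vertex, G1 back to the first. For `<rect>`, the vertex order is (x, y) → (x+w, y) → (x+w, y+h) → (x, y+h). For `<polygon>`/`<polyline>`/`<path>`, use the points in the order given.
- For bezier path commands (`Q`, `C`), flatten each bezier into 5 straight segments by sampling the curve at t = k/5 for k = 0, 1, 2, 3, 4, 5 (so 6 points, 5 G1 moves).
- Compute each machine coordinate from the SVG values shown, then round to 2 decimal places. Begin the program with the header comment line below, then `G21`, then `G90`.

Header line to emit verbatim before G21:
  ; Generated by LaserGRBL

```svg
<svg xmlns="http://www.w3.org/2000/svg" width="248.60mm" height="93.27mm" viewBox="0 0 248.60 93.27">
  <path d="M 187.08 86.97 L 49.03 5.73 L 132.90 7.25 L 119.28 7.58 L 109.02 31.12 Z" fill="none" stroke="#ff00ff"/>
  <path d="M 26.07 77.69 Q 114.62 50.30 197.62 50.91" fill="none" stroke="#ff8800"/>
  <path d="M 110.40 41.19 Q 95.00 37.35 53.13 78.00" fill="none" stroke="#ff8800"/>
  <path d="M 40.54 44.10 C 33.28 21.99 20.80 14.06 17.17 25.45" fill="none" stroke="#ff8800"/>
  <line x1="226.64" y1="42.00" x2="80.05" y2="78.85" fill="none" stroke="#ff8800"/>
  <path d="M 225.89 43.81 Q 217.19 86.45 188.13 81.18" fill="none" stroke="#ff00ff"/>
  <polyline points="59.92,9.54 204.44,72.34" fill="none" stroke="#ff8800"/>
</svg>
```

; Generated by LaserGRBL
G21
G90
G0 X187.08 Y6.30
M3 S271
G01 X49.03 Y87.54 F3531
G01 X132.90 Y86.02
G01 X119.28 Y85.69
G01 X109.02 Y62.15
G01 X187.08 Y6.30
M5
G0 X26.07 Y15.58
M3 S912
G01 X61.27 Y25.42 F1398
G01 X96.02 Y33.01
G01 X130.33 Y38.37
G01 X164.20 Y41.48
G01 X197.62 Y42.36
M5
G0 X110.40 Y52.08
M3 S912
G01 X103.18 Y51.84 F1398
G01 X93.84 Y48.03
G01 X82.39 Y40.67
G01 X68.82 Y29.75
G01 X53.13 Y15.27
M5
G0 X40.54 Y49.17
M3 S912
G01 X35.67 Y60.69 F1398
G01 X30.22 Y68.57
G01 X24.87 Y72.54
G01 X20.30 Y72.38
G01 X17.17 Y67.82
M5
G0 X226.64 Y51.27
M3 S912
G01 X80.05 Y14.42 F1398
M5
G0 X225.89 Y49.46
M3 S271
G01 X221.60 Y34.32 F3531
G01 X215.67 Y23.01
G01 X208.12 Y15.54
G01 X198.94 Y11.90
G01 X188.13 Y12.09
M5
G0 X59.92 Y83.73
M3 S912
G01 X204.44 Y20.93 F1398
M5

1 u = 1 mm; y_m = 93.27 − y.

[1] `<path>` closed polygon, #ff00ff→engrave S271 F3531: (187.08,6.30) → (49.03,87.54) → (132.90,86.02) → (119.28,85.69) → (109.02,62.15) → (187.08,6.30) (closed)

[2] `<path>` quadratic bezier, #ff8800→cut S912 F1398: (26.07,15.58) → (61.27,25.42) → (96.02,33.01) → (130.33,38.37) → (164.20,41.48) → (197.62,42.36)

[3] `<path>` quadratic bezier, #ff8800→cut S912 F1398: (110.40,52.08) → (103.18,51.84) → (93.84,48.03) → (82.39,40.67) → (68.82,29.75) → (53.13,15.27)

[4] `<path>` cubic bezier, #ff8800→cut S912 F1398: (40.54,49.17) → (35.67,60.69) → (30.22,68.57) → (24.87,72.54) → (20.30,72.38) → (17.17,67.82)

[5] `<line>` line segment, #ff8800→cut S912 F1398: (226.64,51.27) → (80.05,14.42)

[6] `<path>` quadratic bezier, #ff00ff→engrave S271 F3531: (225.89,49.46) → (221.60,34.32) → (215.67,23.01) → (208.12,15.54) → (198.94,11.90) → (188.13,12.09)

[7] `<polyline>` line segment, #ff8800→cut S912 F1398: (59.92,83.73) → (204.44,20.93)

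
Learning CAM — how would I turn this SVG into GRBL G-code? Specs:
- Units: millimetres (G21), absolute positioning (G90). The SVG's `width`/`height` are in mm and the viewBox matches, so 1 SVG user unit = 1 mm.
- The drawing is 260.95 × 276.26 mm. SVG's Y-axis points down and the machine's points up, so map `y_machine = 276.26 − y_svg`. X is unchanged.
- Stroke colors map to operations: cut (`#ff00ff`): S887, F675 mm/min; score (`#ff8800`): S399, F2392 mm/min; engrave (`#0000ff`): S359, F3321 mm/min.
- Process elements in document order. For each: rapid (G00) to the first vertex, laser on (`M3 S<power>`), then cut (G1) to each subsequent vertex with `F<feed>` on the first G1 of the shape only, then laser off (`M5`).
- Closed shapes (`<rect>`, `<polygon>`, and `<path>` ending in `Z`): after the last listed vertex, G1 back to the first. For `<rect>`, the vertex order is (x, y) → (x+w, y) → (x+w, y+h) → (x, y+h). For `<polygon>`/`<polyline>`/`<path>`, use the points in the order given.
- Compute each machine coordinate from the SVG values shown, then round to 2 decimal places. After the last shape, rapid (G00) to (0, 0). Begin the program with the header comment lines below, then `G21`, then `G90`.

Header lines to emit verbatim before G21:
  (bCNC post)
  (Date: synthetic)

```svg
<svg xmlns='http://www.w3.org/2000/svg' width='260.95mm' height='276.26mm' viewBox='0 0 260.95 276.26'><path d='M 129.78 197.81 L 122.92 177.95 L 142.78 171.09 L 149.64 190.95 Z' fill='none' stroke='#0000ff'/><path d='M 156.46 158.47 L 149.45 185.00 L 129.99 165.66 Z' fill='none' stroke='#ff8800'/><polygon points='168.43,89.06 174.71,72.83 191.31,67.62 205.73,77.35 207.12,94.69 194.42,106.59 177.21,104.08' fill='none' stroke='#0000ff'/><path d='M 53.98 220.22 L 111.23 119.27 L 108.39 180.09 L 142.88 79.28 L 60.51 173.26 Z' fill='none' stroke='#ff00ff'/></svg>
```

(bCNC post)
(Date: synthetic)
G21
G90
G00 X129.78 Y78.45
M3 S359
G1 X122.92 Y98.31 F3321
G1 X142.78 Y105.17
G1 X149.64 Y85.31
G1 X129.78 Y78.45
M5
G00 X156.46 Y117.79
M3 S399
G1 X149.45 Y91.26 F2392
G1 X129.99 Y110.60
G1 X156.46 Y117.79
M5
G00 X168.43 Y187.20
M3 S359
G1 X174.71 Y203.43 F3321
G1 X191.31 Y208.64
G1 X205.73 Y198.91
G1 X207.12 Y181.57
G1 X194.42 Y169.67
G1 X177.21 Y172.18
G1 X168.43 Y187.20
M5
G00 X53.98 Y56.04
M3 S887
G1 X111.23 Y156.99 F675
G1 X108.39 Y96.17
G1 X142.88 Y196.98
G1 X60.51 Y103.00
G1 X53.98 Y56.04
M5
G00 X0.00 Y0.00

1 u = 1 mm; y_m = 276.26 − y.

[1] `<path>` regular polygon, #0000ff→engrave S359 F3321: (129.78,78.45) → (122.92,98.31) → (142.78,105.17) → (149.64,85.31) → (129.78,78.45) (closed)

[2] `<path>` regular polygon, #ff8800→score S399 F2392: (156.46,117.79) → (149.45,91.26) → (129.99,110.60) → (156.46,117.79) (closed)

[3] `<polygon>` regular polygon, #0000ff→engrave S359 F3321: (168.43,187.20) → (174.71,203.43) → (191.31,208.64) → (205.73,198.91) → (207.12,181.57) → (194.42,169.67) → (177.21,172.18) → (168.43,187.20) (closed)

[4] `<path>` closed polygon, #ff00ff→cut S887 F675: (53.98,56.04) → (111.23,156.99) → (108.39,96.17) → (142.88,196.98) → (60.51,103.00) → (53.98,56.04) (closed)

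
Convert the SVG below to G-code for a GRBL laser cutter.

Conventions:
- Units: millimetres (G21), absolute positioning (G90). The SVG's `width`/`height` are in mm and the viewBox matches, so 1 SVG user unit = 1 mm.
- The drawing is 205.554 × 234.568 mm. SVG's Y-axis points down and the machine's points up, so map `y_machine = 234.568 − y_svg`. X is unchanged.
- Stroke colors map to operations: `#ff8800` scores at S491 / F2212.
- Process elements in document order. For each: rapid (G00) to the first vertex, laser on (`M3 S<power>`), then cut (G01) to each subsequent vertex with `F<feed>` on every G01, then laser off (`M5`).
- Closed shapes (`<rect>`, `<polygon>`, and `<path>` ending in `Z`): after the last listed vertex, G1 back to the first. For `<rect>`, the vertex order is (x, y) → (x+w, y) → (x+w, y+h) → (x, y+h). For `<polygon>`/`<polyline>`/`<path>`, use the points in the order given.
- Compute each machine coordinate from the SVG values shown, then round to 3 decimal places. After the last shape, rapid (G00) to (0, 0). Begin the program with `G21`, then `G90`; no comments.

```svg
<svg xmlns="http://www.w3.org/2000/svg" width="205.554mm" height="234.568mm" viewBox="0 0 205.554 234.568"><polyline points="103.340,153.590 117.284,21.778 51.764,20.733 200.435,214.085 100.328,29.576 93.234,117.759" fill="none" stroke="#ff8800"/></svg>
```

viewBox `0 0 205.554 234.568` with mm width/height → 1 unit = 1 mm. Flip: y_m = 234.568 − y_svg.

**Shape 1** — `<polyline>` open polyline, stroke `#ff8800` → score (S491, F2212). Machine vertices: (103.340,80.978) → (117.284,212.790) → (51.764,213.835) → (200.435,20.483) → (100.328,204.992) → (93.234,116.809). Open path.

G21
G90
G00 X103.340 Y80.978
M3 S491
G01 X117.284 Y212.790 F2212
G01 X51.764 Y213.835 F2212
G01 X200.435 Y20.483 F2212
G01 X100.328 Y204.992 F2212
G01 X93.234 Y116.809 F2212
M5
G00 X0.000 Y0.000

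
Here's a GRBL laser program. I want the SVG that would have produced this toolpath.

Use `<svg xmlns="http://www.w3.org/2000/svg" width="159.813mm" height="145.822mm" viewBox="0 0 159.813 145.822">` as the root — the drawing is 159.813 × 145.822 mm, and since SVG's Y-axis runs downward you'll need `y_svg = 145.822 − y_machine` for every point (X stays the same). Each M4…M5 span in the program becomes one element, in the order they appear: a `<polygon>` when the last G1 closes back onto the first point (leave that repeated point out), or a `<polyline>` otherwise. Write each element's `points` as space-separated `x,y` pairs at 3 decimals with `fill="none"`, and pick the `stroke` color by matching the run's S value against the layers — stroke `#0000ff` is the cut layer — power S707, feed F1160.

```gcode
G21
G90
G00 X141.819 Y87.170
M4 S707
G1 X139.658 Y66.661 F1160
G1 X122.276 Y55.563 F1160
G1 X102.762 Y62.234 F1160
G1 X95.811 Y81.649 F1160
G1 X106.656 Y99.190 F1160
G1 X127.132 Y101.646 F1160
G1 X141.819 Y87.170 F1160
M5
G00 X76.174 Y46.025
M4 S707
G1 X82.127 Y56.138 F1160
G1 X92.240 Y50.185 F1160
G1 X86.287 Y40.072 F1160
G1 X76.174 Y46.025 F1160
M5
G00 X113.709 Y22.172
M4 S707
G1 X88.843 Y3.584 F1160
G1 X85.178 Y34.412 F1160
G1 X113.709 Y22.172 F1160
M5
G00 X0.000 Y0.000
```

Each laser-on run becomes one SVG element. Flip Y back into SVG space with y_svg = 145.822 − y_machine. Every run uses S707, so all elements get stroke `#0000ff` (cut).

Run 1: The run returns to its start, so emit a `<polygon>` with points (Y-flipped): 141.819,58.652 139.658,79.161 122.276,90.259 102.762,83.588 95.811,64.173 106.656,46.632 127.132,44.176.

Run 2: The run returns to its start, so emit a `<polygon>` with points (Y-flipped): 76.174,99.797 82.127,89.684 92.240,95.637 86.287,105.750.

Run 3: The run returns to its start, so emit a `<polygon>` with points (Y-flipped): 113.709,123.650 88.843,142.238 85.178,111.410.

<svg xmlns="http://www.w3.org/2000/svg" width="159.813mm" height="145.822mm" viewBox="0 0 159.813 145.822">
  <polygon points="141.819,58.652 139.658,79.161 122.276,90.259 102.762,83.588 95.811,64.173 106.656,46.632 127.132,44.176" fill="none" stroke="#0000ff"/>
  <polygon points="76.174,99.797 82.127,89.684 92.240,95.637 86.287,105.750" fill="none" stroke="#0000ff"/>
  <polygon points="113.709,123.650 88.843,142.238 85.178,111.410" fill="none" stroke="#0000ff"/>
</svg>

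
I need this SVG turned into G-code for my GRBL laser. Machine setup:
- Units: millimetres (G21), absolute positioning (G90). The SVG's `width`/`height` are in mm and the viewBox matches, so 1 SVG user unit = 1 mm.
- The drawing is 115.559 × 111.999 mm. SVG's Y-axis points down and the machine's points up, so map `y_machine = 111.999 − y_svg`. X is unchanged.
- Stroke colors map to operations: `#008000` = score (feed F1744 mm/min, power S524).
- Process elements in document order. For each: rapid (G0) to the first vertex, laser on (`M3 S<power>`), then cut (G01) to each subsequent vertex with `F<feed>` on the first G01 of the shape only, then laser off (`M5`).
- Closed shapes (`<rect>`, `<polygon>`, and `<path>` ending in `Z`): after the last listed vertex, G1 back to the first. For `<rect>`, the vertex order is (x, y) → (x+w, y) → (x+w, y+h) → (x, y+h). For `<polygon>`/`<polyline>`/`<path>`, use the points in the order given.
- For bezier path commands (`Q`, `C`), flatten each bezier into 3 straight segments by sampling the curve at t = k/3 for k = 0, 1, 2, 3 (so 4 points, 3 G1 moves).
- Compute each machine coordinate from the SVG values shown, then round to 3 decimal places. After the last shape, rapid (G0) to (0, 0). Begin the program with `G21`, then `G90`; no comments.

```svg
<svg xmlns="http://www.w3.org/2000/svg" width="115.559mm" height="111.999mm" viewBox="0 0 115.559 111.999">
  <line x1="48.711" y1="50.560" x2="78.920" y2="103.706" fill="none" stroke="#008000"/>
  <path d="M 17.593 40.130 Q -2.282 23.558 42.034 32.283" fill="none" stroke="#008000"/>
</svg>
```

viewBox `0 0 115.559 111.999` with mm width/height → 1 unit = 1 mm. Flip: y_m = 111.999 − y_svg.

**Shape 1** — `<line>` line segment, stroke `#008000` → score (S524, F1744). Machine vertices: (48.711,61.439) → (78.920,8.293). Open path.

**Shape 2** — `<path>` quadratic bezier, stroke `#008000` → score (S524, F1744). Control points (SVG): P0=(17.593,40.130), P1=(-2.282,23.558), P2=(42.034,32.283); sampled at t=k/3. Machine vertices: (17.593,71.869) → (11.475,80.106) → (19.622,82.722) → (42.034,79.716). Open path.

G21
G90
G0 X48.711 Y61.439
M3 S524
G01 X78.920 Y8.293 F1744
M5
G0 X17.593 Y71.869
M3 S524
G01 X11.475 Y80.106 F1744
G01 X19.622 Y82.722
G01 X42.034 Y79.716
M5
G0 X0.000 Y0.000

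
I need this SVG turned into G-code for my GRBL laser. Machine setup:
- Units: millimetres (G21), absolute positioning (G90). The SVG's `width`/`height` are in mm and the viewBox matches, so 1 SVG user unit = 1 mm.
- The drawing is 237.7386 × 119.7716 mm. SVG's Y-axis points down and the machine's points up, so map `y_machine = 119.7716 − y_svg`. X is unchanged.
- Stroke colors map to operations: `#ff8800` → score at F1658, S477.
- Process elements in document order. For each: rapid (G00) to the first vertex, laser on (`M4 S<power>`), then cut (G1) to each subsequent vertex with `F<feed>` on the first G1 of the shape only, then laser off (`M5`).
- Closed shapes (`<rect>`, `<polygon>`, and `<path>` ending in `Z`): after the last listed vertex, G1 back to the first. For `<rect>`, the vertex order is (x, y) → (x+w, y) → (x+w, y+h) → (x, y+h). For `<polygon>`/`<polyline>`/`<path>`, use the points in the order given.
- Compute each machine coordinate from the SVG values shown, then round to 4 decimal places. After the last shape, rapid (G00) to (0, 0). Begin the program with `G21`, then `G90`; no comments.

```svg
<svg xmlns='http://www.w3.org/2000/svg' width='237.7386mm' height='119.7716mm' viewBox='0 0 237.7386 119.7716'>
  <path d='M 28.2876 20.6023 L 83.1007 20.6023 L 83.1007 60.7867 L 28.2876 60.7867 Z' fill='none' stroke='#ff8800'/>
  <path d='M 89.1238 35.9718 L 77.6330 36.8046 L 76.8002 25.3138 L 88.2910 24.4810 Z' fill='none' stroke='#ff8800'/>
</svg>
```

G21
G90
G00 X28.2876 Y99.1693
M4 S477
G1 X83.1007 Y99.1693 F1658
G1 X83.1007 Y58.9849
G1 X28.2876 Y58.9849
G1 X28.2876 Y99.1693
M5
G00 X89.1238 Y83.7998
M4 S477
G1 X77.6330 Y82.9670 F1658
G1 X76.8002 Y94.4578
G1 X88.2910 Y95.2906
G1 X89.1238 Y83.7998
M5
G00 X0.0000 Y0.0000

viewBox `0 0 237.7386 119.7716` with mm width/height → 1 unit = 1 mm. Flip: y_m = 119.7716 − y_svg.

**Shape 1** — `<path>` rectangle, stroke `#ff8800` → score (S477, F1658). Machine vertices: (28.2876,99.1693) → (83.1007,99.1693) → (83.1007,58.9849) → (28.2876,58.9849) → (28.2876,99.1693). Closed: final G1 returns to the first vertex.

**Shape 2** — `<path>` regular polygon, stroke `#ff8800` → score (S477, F1658). Machine vertices: (89.1238,83.7998) → (77.6330,82.9670) → (76.8002,94.4578) → (88.2910,95.2906) → (89.1238,83.7998). Closed: final G1 returns to the first vertex.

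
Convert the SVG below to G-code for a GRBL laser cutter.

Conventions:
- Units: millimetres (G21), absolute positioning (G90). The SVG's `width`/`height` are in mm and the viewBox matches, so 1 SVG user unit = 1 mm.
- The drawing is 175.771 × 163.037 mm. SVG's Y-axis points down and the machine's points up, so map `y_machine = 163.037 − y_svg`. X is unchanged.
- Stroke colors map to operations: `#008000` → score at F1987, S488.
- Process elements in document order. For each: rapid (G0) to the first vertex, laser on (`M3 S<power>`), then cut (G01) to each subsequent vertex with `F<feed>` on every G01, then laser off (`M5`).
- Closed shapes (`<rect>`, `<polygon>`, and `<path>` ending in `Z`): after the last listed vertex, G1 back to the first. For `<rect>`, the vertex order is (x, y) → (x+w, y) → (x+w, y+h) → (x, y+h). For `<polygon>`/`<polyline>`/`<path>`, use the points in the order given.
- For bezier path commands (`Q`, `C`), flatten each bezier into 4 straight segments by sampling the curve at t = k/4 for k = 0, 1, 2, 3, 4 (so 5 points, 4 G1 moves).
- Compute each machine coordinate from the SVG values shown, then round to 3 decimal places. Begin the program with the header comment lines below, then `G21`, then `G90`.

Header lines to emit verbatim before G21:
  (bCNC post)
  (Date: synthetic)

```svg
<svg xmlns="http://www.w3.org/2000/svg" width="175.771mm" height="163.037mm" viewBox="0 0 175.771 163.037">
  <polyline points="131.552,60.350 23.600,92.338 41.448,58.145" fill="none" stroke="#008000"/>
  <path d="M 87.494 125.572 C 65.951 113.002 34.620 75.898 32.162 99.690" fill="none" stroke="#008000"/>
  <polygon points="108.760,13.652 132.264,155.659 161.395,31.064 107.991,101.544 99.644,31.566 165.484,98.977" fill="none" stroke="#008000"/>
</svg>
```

(bCNC post)
(Date: synthetic)
G21
G90
G0 X131.552 Y102.687
M3 S488
G01 X23.600 Y70.699 F1987
G01 X41.448 Y104.892 F1987
M5
G0 X87.494 Y37.465
M3 S488
G01 X70.106 Y50.158 F1987
G01 X52.671 Y64.042 F1987
G01 X38.815 Y71.108 F1987
G01 X32.162 Y63.347 F1987
M5
G0 X108.760 Y149.385
M3 S488
G01 X132.264 Y7.378 F1987
G01 X161.395 Y131.973 F1987
G01 X107.991 Y61.493 F1987
G01 X99.644 Y131.471 F1987
G01 X165.484 Y64.060 F1987
G01 X108.760 Y149.385 F1987
M5

Since the viewBox matches the mm dimensions, user units are millimetres directly. The only transform is the Y-flip y_m = 163.037 − y_svg.

Shape 1 is a open polyline drawn with `<polyline>`. Its stroke #008000 means score at S488, F1987. After flipping Y the toolpath is (131.552,102.687) → (23.600,70.699) → (41.448,104.892).

Shape 2 is a cubic bezier drawn with `<path>`. Its stroke #008000 means score at S488, F1987. After flipping Y the toolpath is (87.494,37.465) → (70.106,50.158) → (52.671,64.042) → (38.815,71.108) → (32.162,63.347).

Shape 3 is a closed polygon drawn with `<polygon>`. Its stroke #008000 means score at S488, F1987. After flipping Y the toolpath is (108.760,149.385) → (132.264,7.378) → (161.395,131.973) → (107.991,61.493) → (99.644,131.471) → (165.484,64.060) → (108.760,149.385), returning to the start.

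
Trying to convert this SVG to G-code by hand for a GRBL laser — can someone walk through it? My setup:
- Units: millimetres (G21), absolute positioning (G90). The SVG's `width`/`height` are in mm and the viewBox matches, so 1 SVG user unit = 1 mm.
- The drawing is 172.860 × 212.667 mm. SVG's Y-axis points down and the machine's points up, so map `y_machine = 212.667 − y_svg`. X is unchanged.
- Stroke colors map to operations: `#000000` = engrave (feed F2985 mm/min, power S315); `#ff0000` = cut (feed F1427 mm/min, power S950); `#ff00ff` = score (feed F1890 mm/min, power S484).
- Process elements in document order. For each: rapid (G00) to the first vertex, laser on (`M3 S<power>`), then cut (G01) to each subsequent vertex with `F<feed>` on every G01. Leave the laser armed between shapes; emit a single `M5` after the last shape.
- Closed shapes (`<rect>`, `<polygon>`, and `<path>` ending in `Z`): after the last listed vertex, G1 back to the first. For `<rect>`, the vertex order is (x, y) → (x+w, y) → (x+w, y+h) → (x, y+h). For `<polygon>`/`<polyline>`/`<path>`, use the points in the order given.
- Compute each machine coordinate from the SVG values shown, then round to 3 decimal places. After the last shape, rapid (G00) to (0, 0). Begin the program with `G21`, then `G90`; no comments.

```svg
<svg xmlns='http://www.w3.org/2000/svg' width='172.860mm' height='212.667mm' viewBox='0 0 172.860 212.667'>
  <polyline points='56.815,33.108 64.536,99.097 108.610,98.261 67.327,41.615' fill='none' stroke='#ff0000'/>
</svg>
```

G21
G90
G00 X56.815 Y179.559
M3 S950
G01 X64.536 Y113.570 F1427
G01 X108.610 Y114.406 F1427
G01 X67.327 Y171.052 F1427
M5
G00 X0.000 Y0.000

1 u = 1 mm; y_m = 212.667 − y.

[1] `<polyline>` open polyline, #ff0000→cut S950 F1427: (56.815,179.559) → (64.536,113.570) → (108.610,114.406) → (67.327,171.052)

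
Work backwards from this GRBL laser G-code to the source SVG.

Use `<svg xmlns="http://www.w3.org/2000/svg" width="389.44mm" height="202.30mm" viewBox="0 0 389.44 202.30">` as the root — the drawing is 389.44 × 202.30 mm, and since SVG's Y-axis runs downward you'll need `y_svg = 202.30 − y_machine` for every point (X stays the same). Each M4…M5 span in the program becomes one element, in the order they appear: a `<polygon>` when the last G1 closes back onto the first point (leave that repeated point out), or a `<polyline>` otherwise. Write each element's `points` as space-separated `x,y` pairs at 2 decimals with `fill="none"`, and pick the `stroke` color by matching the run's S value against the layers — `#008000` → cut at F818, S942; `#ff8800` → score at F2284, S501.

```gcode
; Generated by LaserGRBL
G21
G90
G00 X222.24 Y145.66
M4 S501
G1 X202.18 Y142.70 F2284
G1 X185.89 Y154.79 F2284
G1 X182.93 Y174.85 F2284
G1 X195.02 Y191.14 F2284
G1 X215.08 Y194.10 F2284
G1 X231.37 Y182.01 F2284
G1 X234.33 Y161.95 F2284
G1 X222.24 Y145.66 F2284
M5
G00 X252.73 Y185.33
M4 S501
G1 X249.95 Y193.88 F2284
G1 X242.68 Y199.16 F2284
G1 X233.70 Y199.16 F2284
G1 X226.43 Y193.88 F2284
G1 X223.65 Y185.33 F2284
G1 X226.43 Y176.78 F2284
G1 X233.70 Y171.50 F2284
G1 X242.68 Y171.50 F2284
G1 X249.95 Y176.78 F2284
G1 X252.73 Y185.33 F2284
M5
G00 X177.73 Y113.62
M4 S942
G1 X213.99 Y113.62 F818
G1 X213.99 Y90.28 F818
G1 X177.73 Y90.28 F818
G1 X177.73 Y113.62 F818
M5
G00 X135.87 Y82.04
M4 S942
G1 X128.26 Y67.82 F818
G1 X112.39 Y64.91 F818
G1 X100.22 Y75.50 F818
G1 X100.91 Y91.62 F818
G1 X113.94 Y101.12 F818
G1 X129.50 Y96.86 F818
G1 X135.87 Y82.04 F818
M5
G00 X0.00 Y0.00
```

<svg xmlns="http://www.w3.org/2000/svg" width="389.44mm" height="202.30mm" viewBox="0 0 389.44 202.30">
  <polygon points="222.24,56.64 202.18,59.60 185.89,47.51 182.93,27.45 195.02,11.16 215.08,8.20 231.37,20.29 234.33,40.35" fill="none" stroke="#ff8800"/>
  <polygon points="252.73,16.97 249.95,8.42 242.68,3.14 233.70,3.14 226.43,8.42 223.65,16.97 226.43,25.52 233.70,30.80 242.68,30.80 249.95,25.52" fill="none" stroke="#ff8800"/>
  <polygon points="177.73,88.68 213.99,88.68 213.99,112.02 177.73,112.02" fill="none" stroke="#008000"/>
  <polygon points="135.87,120.26 128.26,134.48 112.39,137.39 100.22,126.80 100.91,110.68 113.94,101.18 129.50,105.44" fill="none" stroke="#008000"/>
</svg>

y_svg = 202.30 − y_m.

[1] S501→`#ff8800` (score); closed run; points: 222.24,56.64 202.18,59.60 185.89,47.51 182.93,27.45 195.02,11.16 215.08,8.20 231.37,20.29 234.33,40.35

[2] S501→`#ff8800` (score); closed run; points: 252.73,16.97 249.95,8.42 242.68,3.14 233.70,3.14 226.43,8.42 223.65,16.97 226.43,25.52 233.70,30.80 242.68,30.80 249.95,25.52

[3] S942→`#008000` (cut); closed run; points: 177.73,88.68 213.99,88.68 213.99,112.02 177.73,112.02

[4] S942→`#008000` (cut); closed run; points: 135.87,120.26 128.26,134.48 112.39,137.39 100.22,126.80 100.91,110.68 113.94,101.18 129.50,105.44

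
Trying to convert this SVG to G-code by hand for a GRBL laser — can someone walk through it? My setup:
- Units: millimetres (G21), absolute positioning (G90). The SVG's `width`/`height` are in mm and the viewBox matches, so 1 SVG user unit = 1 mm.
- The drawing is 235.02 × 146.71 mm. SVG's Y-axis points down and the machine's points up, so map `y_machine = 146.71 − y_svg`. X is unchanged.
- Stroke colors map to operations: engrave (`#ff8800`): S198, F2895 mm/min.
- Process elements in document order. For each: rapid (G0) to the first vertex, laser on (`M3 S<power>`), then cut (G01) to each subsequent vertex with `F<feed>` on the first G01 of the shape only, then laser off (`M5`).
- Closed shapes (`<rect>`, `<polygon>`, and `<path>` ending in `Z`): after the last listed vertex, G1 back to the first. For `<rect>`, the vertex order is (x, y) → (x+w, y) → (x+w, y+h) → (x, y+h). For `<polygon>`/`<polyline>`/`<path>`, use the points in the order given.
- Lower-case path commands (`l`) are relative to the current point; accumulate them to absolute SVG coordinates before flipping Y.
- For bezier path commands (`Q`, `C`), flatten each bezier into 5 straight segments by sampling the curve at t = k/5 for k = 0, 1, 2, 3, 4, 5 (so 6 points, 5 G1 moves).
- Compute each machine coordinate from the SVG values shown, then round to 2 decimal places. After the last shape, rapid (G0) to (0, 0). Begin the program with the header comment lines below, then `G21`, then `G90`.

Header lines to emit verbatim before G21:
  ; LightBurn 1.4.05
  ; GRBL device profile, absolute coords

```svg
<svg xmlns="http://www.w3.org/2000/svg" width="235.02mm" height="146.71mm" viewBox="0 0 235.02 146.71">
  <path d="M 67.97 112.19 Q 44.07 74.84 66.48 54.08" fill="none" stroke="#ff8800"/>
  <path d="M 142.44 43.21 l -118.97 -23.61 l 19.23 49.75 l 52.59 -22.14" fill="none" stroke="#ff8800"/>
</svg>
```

1 u = 1 mm; y_m = 146.71 − y.

[1] `<path>` quadratic bezier, #ff8800→engrave S198 F2895: (67.97,34.52) → (60.26,48.80) → (56.26,61.75) → (55.96,73.37) → (59.37,83.66) → (66.48,92.63)

[2] `<path>` open polyline, #ff8800→engrave S198 F2895: (142.44,103.50) → (23.47,127.11) → (42.70,77.36) → (95.29,99.50)

; LightBurn 1.4.05
; GRBL device profile, absolute coords
G21
G90
G0 X67.97 Y34.52
M3 S198
G01 X60.26 Y48.80 F2895
G01 X56.26 Y61.75
G01 X55.96 Y73.37
G01 X59.37 Y83.66
G01 X66.48 Y92.63
M5
G0 X142.44 Y103.50
M3 S198
G01 X23.47 Y127.11 F2895
G01 X42.70 Y77.36
G01 X95.29 Y99.50
M5
G0 X0.00 Y0.00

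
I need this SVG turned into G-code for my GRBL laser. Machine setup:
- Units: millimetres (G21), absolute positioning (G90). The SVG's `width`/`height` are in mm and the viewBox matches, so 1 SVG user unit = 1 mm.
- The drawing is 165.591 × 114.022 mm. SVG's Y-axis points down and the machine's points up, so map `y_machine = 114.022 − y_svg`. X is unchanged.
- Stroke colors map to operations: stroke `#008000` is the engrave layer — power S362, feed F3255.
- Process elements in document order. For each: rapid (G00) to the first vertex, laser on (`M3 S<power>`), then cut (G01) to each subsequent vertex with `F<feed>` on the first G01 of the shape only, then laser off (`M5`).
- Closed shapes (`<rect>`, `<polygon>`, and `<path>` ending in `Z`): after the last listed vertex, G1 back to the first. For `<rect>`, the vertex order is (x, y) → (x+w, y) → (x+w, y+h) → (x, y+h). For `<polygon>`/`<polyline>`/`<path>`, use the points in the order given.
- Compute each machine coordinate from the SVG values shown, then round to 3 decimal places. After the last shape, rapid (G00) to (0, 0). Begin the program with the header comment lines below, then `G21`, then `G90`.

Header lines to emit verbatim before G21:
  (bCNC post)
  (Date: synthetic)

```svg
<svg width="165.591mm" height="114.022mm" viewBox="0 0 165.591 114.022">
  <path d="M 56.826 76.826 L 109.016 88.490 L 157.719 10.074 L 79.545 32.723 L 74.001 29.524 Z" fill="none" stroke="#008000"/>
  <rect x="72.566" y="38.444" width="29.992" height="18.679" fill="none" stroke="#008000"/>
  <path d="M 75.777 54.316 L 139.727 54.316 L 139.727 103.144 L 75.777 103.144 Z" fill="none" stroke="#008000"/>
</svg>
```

Since the viewBox matches the mm dimensions, user units are millimetres directly. The only transform is the Y-flip y_m = 114.022 − y_svg.

Shape 1 is a closed polygon drawn with `<path>`. Its stroke #008000 means engrave at S362, F3255. After flipping Y the toolpath is (56.826,37.196) → (109.016,25.532) → (157.719,103.948) → (79.545,81.299) → (74.001,84.498) → (56.826,37.196), returning to the start.

Shape 2 is a rectangle drawn with `<rect>`. Its stroke #008000 means engrave at S362, F3255. After flipping Y the toolpath is (72.566,75.578) → (102.558,75.578) → (102.558,56.899) → (72.566,56.899) → (72.566,75.578), returning to the start.

Shape 3 is a rectangle drawn with `<path>`. Its stroke #008000 means engrave at S362, F3255. After flipping Y the toolpath is (75.777,59.706) → (139.727,59.706) → (139.727,10.878) → (75.777,10.878) → (75.777,59.706), returning to the start.

(bCNC post)
(Date: synthetic)
G21
G90
G00 X56.826 Y37.196
M3 S362
G01 X109.016 Y25.532 F3255
G01 X157.719 Y103.948
G01 X79.545 Y81.299
G01 X74.001 Y84.498
G01 X56.826 Y37.196
M5
G00 X72.566 Y75.578
M3 S362
G01 X102.558 Y75.578 F3255
G01 X102.558 Y56.899
G01 X72.566 Y56.899
G01 X72.566 Y75.578
M5
G00 X75.777 Y59.706
M3 S362
G01 X139.727 Y59.706 F3255
G01 X139.727 Y10.878
G01 X75.777 Y10.878
G01 X75.777 Y59.706
M5
G00 X0.000 Y0.000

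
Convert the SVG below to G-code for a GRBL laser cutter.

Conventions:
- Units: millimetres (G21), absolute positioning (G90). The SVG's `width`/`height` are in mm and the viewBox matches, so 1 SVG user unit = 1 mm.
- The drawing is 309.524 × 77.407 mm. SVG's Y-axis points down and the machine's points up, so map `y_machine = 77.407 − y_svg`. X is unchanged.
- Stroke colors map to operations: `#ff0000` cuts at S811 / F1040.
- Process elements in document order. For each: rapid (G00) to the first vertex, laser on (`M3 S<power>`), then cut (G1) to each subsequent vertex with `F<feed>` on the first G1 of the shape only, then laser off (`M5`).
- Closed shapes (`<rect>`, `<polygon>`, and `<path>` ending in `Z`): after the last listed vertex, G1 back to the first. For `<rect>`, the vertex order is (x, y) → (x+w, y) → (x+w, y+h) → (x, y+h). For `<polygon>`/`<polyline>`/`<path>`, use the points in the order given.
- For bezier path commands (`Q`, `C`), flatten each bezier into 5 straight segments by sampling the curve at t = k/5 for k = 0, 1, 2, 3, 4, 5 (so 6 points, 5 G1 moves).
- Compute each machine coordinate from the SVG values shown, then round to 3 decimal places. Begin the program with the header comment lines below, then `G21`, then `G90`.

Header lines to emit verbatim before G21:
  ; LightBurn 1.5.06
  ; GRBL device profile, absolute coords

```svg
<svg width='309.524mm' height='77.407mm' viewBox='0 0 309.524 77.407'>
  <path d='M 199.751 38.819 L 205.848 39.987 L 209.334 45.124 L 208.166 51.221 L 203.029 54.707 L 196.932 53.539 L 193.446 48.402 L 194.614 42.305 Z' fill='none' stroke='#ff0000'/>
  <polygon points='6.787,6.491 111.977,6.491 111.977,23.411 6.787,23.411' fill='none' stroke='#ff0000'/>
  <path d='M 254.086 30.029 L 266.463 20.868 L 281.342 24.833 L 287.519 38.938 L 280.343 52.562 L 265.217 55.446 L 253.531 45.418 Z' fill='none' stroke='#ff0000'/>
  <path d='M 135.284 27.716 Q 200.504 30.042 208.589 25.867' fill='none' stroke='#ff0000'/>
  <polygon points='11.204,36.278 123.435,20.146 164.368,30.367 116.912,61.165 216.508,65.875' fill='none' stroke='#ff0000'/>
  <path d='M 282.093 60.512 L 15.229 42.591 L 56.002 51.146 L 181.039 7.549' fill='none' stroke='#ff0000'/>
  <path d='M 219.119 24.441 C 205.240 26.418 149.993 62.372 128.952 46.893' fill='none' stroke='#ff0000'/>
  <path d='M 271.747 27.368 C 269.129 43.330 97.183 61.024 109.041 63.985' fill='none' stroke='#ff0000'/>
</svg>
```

; LightBurn 1.5.06
; GRBL device profile, absolute coords
G21
G90
G00 X199.751 Y38.588
M3 S811
G1 X205.848 Y37.420 F1040
G1 X209.334 Y32.283
G1 X208.166 Y26.186
G1 X203.029 Y22.700
G1 X196.932 Y23.868
G1 X193.446 Y29.005
G1 X194.614 Y35.102
G1 X199.751 Y38.588
M5
G00 X6.787 Y70.916
M3 S811
G1 X111.977 Y70.916 F1040
G1 X111.977 Y53.996
G1 X6.787 Y53.996
G1 X6.787 Y70.916
M5
G00 X254.086 Y47.378
M3 S811
G1 X266.463 Y56.539 F1040
G1 X281.342 Y52.574
G1 X287.519 Y38.469
G1 X280.343 Y24.845
G1 X265.217 Y21.961
G1 X253.531 Y31.989
G1 X254.086 Y47.378
M5
G00 X135.284 Y49.691
M3 S811
G1 X159.087 Y49.021 F1040
G1 X178.318 Y48.870
G1 X192.979 Y49.240
G1 X203.070 Y50.130
G1 X208.589 Y51.540
M5
G00 X11.204 Y41.129
M3 S811
G1 X123.435 Y57.261 F1040
G1 X164.368 Y47.040
G1 X116.912 Y16.242
G1 X216.508 Y11.532
G1 X11.204 Y41.129
M5
G00 X282.093 Y16.895
M3 S811
G1 X15.229 Y34.816 F1040
G1 X56.002 Y26.261
G1 X181.039 Y69.858
M5
G00 X219.119 Y52.966
M3 S811
G1 X206.432 Y48.386 F1040
G1 X187.444 Y39.751
G1 X165.783 Y31.161
G1 X145.077 Y26.715
G1 X128.952 Y30.514
M5
G00 X271.747 Y50.039
M3 S811
G1 X252.682 Y40.386 F1040
G1 X209.928 Y31.107
G1 X160.437 Y22.993
G1 X121.158 Y16.835
G1 X109.041 Y13.422
M5

1 u = 1 mm; y_m = 77.407 − y.

[1] `<path>` regular polygon, #ff0000→cut S811 F1040: (199.751,38.588) → (205.848,37.420) → (209.334,32.283) → (208.166,26.186) → (203.029,22.700) → (196.932,23.868) → (193.446,29.005) → (194.614,35.102) → (199.751,38.588) (closed)

[2] `<polygon>` rectangle, #ff0000→cut S811 F1040: (6.787,70.916) → (111.977,70.916) → (111.977,53.996) → (6.787,53.996) → (6.787,70.916) (closed)

[3] `<path>` regular polygon, #ff0000→cut S811 F1040: (254.086,47.378) → (266.463,56.539) → (281.342,52.574) → (287.519,38.469) → (280.343,24.845) → (265.217,21.961) → (253.531,31.989) → (254.086,47.378) (closed)

[4] `<path>` quadratic bezier, #ff0000→cut S811 F1040: (135.284,49.691) → (159.087,49.021) → (178.318,48.870) → (192.979,49.240) → (203.070,50.130) → (208.589,51.540)

[5] `<polygon>` closed polygon, #ff0000→cut S811 F1040: (11.204,41.129) → (123.435,57.261) → (164.368,47.040) → (116.912,16.242) → (216.508,11.532) → (11.204,41.129) (closed)

[6] `<path>` open polyline, #ff0000→cut S811 F1040: (282.093,16.895) → (15.229,34.816) → (56.002,26.261) → (181.039,69.858)

[7] `<path>` cubic bezier, #ff0000→cut S811 F1040: (219.119,52.966) → (206.432,48.386) → (187.444,39.751) → (165.783,31.161) → (145.077,26.715) → (128.952,30.514)

[8] `<path>` cubic bezier, #ff0000→cut S811 F1040: (271.747,50.039) → (252.682,40.386) → (209.928,31.107) → (160.437,22.993) → (121.158,16.835) → (109.041,13.422)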